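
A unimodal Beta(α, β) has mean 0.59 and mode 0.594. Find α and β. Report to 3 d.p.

Let s = α+β. Mean gives α = μs = 0.59s; mode gives (α−1)/(s−2) = 0.594.
Substituting: 0.59s − 1 = 0.594(s−2) = 0.594s − 1.188, so -0.004s = -0.188 and s = 47.0000.
Then α = 0.59×47.0000 = 27.730 and β = s−α = 19.270.

α = 27.730, β = 19.270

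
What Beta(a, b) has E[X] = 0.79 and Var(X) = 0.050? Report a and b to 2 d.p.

By moment matching, a+b = μ(1−μ)/σ² − 1 = (0.79·0.21)/0.050 − 1 = 3.3180 − 1 = 2.3180.
Since a/(a+b) = μ, a = 0.79·2.3180 = 1.83 and b = 0.21·2.3180 = 0.49.

a = 1.83, b = 0.49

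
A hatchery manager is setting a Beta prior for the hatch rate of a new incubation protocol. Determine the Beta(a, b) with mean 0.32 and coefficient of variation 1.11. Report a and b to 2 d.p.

Var = (CV·μ)² = (1.11×0.32)² = 0.126167.
a+b = μ(1−μ)/Var − 1 = 0.2176/0.126167 − 1 = 0.7247.
Thus a = 0.32·0.7247 = 0.23 and b = 0.68·0.7247 = 0.49.

a = 0.23, b = 0.49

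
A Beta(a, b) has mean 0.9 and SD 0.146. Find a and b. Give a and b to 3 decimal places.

a = 2.900, b = 0.322

σ² = 0.146² = 0.021316.
With s = a+b, Var = μ(1−μ)/(s+1), so s+1 = (0.9×0.1)/0.021316 = 4.2222 and s = 3.2222.
a = μs = 2.900, b = (1−μ)s = 0.322.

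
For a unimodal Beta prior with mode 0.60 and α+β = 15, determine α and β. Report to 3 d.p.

Mode = (α−1)/(κ−2) with κ = α+β, so α−1 = 0.60·13 = 7.800.
α = 8.800; β = κ − α = 6.200.

α = 8.800, β = 6.200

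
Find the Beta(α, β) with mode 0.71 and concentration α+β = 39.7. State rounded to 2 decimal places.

Since the density peak of Beta(α,β) is at (α−1)/(α+β−2),
α = 1 + 0.71(39.7−2) = 27.77 and β = 39.7 − 27.77 = 11.93.

α = 27.77, β = 11.93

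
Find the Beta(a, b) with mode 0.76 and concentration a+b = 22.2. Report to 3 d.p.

Since the density peak of Beta(a,b) is at (a−1)/(a+b−2),
a = 1 + 0.76(22.2−2) = 16.352 and b = 22.2 − 16.352 = 5.848.

a = 16.352, b = 5.848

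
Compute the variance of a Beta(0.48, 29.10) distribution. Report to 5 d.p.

0.00052

Var = αβ/[(α+β)²(α+β+1)] = (0.48×29.10)/(29.58²×30.58) = 13.9680/26756.778312 = 0.00052.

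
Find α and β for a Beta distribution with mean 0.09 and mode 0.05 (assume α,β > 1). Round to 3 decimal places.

α = 2.025, β = 20.475

With s = α+β: μ = α/s and mode = (α−1)/(s−2). Eliminating α = μs,
μs − 1 = m(s−2) ⇒ s(μ−m) = 1−2m ⇒ s = 0.90/0.04 = 22.5000.
So α = μs = 2.025, β = (1−μ)s = 20.475.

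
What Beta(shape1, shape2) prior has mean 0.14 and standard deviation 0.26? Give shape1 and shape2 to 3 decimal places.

shape1 = 0.109, shape2 = 0.672

First σ² = 0.0676. Setting shape1 = μn, shape2 = (1−μ)n with n = shape1+shape2,
μ(1−μ)/(n+1) = 0.0676 ⇒ n+1 = 0.1204/0.0676 = 1.7811 ⇒ n = 0.7811.
Hence shape1 = 0.14×0.7811 = 0.109, shape2 = 0.86×0.7811 = 0.672.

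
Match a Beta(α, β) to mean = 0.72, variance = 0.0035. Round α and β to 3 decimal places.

α = 40.752, β = 15.848

Let s = α+β. The Beta variance is μ(1−μ)/(s+1).
So s+1 = μ(1−μ)/σ² = (0.72×0.28)/0.0035 = 0.2016/0.0035 = 57.6000, giving s = 56.6000.
Then α = μs = 0.72×56.6000 = 40.752 and β = (1−μ)s = 0.28×56.6000 = 15.848.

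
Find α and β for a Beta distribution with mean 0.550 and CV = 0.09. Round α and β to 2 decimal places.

α = 55.01, β = 45.00

Var = (CV·μ)² = (0.09×0.550)² = 0.002450.
α+β = μ(1−μ)/Var − 1 = 0.247500/0.002450 − 1 = 100.0101.
Thus α = 0.550·100.0101 = 55.01 and β = 0.450·100.0101 = 45.00.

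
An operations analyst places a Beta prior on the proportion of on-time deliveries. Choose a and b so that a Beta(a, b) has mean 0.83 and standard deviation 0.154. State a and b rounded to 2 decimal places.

First σ² = 0.023716. Setting a = μn, b = (1−μ)n with n = a+b,
μ(1−μ)/(n+1) = 0.023716 ⇒ n+1 = 0.1411/0.023716 = 5.9496 ⇒ n = 4.9496.
Hence a = 0.83×4.9496 = 4.11, b = 0.17×4.9496 = 0.84.

a = 4.11, b = 0.84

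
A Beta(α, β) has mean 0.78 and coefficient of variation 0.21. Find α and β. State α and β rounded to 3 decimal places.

σ = CV·μ = 0.21×0.78 = 0.16380, so σ² = 0.026830.
s+1 = μ(1−μ)/σ² = 0.1716/0.026830 = 6.3957, so s = α+β = 5.3957.
α = μs = 4.209, β = (1−μ)s = 1.187.

α = 4.209, β = 1.187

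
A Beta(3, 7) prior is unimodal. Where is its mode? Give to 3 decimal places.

With α,β > 1, mode = (α−1)/(α+β−2) = 2/8 = 0.250.

0.250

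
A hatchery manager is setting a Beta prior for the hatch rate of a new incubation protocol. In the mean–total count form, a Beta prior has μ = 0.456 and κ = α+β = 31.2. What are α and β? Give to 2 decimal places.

α = 14.23, β = 16.97

Split κ in proportion μ : (1−μ): α = 0.456·31.2 = 14.23, β = 31.2 − 14.23 = 16.97.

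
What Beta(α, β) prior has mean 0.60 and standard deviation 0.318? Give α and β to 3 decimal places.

α = 0.824, β = 0.549

σ² = 0.318² = 0.101124.
With s = α+β, Var = μ(1−μ)/(s+1), so s+1 = (0.60×0.40)/0.101124 = 2.3733 and s = 1.3733.
α = μs = 0.824, β = (1−μ)s = 0.549.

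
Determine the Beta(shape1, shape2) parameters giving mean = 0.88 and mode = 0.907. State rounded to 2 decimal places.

shape1 = 26.53, shape2 = 3.62

Let s = shape1+shape2. Mean gives shape1 = μs = 0.88s; mode gives (shape1−1)/(s−2) = 0.907.
Substituting: 0.88s − 1 = 0.907(s−2) = 0.907s − 1.814, so -0.027s = -0.814 and s = 30.1481.
Then shape1 = 0.88×30.1481 = 26.53 and shape2 = s−shape1 = 3.62.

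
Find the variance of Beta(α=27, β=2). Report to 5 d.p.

0.00214

α+β = 29 and αβ = 54, so Var = αβ/[(α+β)²(α+β+1)] = 54/25230 = 0.00214.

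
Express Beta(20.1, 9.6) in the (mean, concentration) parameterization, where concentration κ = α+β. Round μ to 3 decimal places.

μ = 0.677, κ = 29.7

κ = α+β = 20.1+9.6 = 29.7; μ = α/κ = 20.1/29.7 = 0.677.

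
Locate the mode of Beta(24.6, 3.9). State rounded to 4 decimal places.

The density x^(α−1)(1−x)^(β−1) is maximised at (α−1)/(α+β−2) = 23.6/26.5 = 0.8906.

0.8906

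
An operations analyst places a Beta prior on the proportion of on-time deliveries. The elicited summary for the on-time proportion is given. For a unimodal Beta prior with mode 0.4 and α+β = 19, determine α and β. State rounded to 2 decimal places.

For α,β>1 the mode is (α−1)/(α+β−2), so α = mode·(κ−2)+1 = 0.4×17+1 = 7.80.
And β = (1−mode)·(κ−2)+1 = 0.6×17+1 = 11.20.

α = 7.80, β = 11.20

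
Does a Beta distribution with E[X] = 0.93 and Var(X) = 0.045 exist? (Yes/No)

Yes

For any Beta, Var(X) < E[X]·(1−E[X]).
Here μ(1−μ) = 0.93×0.07 = 0.0651, and 0.045 < 0.0651.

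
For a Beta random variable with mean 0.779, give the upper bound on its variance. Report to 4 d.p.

0.1722

For fixed mean μ the Beta variance is μ(1−μ)/(α+β+1), increasing as α+β decreases.
Its least upper bound (not attained) is μ(1−μ) = 0.779·0.221 = 0.1722.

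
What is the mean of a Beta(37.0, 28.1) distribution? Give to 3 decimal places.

0.568

E[X] = α/(α+β) = 37.0/65.1 = 0.568.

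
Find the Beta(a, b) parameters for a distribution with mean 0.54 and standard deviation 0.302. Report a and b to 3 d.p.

a = 0.931, b = 0.793

Variance = 0.302² = 0.091204. The moment-matching identity a+b = μ(1−μ)/Var − 1 gives
a+b = 0.2484/0.091204 − 1 = 1.7236, so a = μ·1.7236 = 0.931 and b = (1−μ)·1.7236 = 0.793.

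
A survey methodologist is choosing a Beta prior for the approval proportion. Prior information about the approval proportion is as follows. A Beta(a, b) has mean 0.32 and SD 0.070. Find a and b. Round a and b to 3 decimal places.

σ² = 0.070² = 0.004900.
With s = a+b, Var = μ(1−μ)/(s+1), so s+1 = (0.32×0.68)/0.004900 = 44.4082 and s = 43.4082.
a = μs = 13.891, b = (1−μ)s = 29.518.

a = 13.891, b = 29.518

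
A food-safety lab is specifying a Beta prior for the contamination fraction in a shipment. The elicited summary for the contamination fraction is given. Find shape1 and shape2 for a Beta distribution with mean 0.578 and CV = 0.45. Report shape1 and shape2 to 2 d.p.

shape1 = 1.51, shape2 = 1.10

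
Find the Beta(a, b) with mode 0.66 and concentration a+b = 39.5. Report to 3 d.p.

Since the density peak of Beta(a,b) is at (a−1)/(a+b−2),
a = 1 + 0.66(39.5−2) = 25.750 and b = 39.5 − 25.750 = 13.750.

a = 25.750, b = 13.750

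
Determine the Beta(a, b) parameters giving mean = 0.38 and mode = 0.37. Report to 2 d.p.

a = 9.88, b = 16.12

With s = a+b: μ = a/s and mode = (a−1)/(s−2). Eliminating a = μs,
μs − 1 = m(s−2) ⇒ s(μ−m) = 1−2m ⇒ s = 0.26/0.01 = 26.0000.
So a = μs = 9.88, b = (1−μ)s = 16.12.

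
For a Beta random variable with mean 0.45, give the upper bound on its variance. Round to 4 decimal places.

0.2475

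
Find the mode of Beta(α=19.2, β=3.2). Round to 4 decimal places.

0.8922

The density x^(α−1)(1−x)^(β−1) is maximised at (α−1)/(α+β−2) = 18.2/20.4 = 0.8922.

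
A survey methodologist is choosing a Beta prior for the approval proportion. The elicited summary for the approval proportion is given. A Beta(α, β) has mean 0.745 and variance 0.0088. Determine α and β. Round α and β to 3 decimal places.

Write ν = α+β; then α = μν and Var = μ(1−μ)/(ν+1).
ν = μ(1−μ)/Var − 1 = 0.189975/0.0088 − 1 = 20.5881.
α = 0.745·20.5881 = 15.338, β = 0.255·20.5881 = 5.250.

α = 15.338, β = 5.250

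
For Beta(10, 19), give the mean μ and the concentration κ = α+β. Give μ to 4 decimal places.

κ = α+β = 10+19 = 29; μ = α/κ = 10/29 = 0.3448.

μ = 0.3448, κ = 29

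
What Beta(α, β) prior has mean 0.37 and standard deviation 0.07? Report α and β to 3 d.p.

Variance = 0.07² = 0.0049. The moment-matching identity α+β = μ(1−μ)/Var − 1 gives
α+β = 0.2331/0.0049 − 1 = 46.5714, so α = μ·46.5714 = 17.231 and β = (1−μ)·46.5714 = 29.340.

α = 17.231, β = 29.340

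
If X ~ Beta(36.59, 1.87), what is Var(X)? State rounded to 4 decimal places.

0.0012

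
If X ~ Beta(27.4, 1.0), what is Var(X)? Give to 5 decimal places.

μ = 27.4/28.4 = 0.964789; Var = μ(1−μ)/(α+β+1) = 0.0339714/29.4 = 0.00116.

0.00116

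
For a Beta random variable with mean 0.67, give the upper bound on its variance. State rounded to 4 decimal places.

0.2211

Var = μ(1−μ)/(α+β+1), which approaches μ(1−μ) as α+β → 0.
So the supremum is μ(1−μ) = 0.67×0.33 = 0.2211.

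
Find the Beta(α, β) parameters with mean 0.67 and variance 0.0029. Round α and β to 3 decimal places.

α = 50.412, β = 24.830

Let s = α+β. The Beta variance is μ(1−μ)/(s+1).
So s+1 = μ(1−μ)/σ² = (0.67×0.33)/0.0029 = 0.2211/0.0029 = 76.2414, giving s = 75.2414.
Then α = μs = 0.67×75.2414 = 50.412 and β = (1−μ)s = 0.33×75.2414 = 24.830.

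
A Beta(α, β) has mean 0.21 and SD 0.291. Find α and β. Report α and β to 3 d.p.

α = 0.201, β = 0.758

Variance = 0.291² = 0.084681. The moment-matching identity α+β = μ(1−μ)/Var − 1 gives
α+β = 0.1659/0.084681 − 1 = 0.9591, so α = μ·0.9591 = 0.201 and β = (1−μ)·0.9591 = 0.758.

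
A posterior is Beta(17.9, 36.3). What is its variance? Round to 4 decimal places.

0.0040

α+β = 54.2 and αβ = 649.77, so Var = αβ/[(α+β)²(α+β+1)] = 649.77/162157.728 = 0.0040.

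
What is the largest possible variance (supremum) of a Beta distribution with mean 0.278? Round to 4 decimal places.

0.2007

Var = μ(1−μ)/(α+β+1), which approaches μ(1−μ) as α+β → 0.
So the supremum is μ(1−μ) = 0.278×0.722 = 0.2007.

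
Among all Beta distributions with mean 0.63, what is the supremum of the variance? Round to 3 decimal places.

0.233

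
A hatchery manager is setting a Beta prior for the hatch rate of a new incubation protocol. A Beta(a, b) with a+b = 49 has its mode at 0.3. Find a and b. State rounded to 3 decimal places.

a = 15.100, b = 33.900

For a,b>1 the mode is (a−1)/(a+b−2), so a = mode·(κ−2)+1 = 0.3×47+1 = 15.100.
And b = (1−mode)·(κ−2)+1 = 0.7×47+1 = 33.900.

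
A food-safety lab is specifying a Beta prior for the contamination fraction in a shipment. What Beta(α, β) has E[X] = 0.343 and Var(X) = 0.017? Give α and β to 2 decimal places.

By moment matching, α+β = μ(1−μ)/σ² − 1 = (0.343·0.657)/0.017 − 1 = 13.2559 − 1 = 12.2559.
Since α/(α+β) = μ, α = 0.343·12.2559 = 4.20 and β = 0.657·12.2559 = 8.05.

α = 4.20, β = 8.05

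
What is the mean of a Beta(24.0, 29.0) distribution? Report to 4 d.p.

0.4528

The Beta mean is α/(α+β) = 24.0/(24.0+29.0) = 0.4528.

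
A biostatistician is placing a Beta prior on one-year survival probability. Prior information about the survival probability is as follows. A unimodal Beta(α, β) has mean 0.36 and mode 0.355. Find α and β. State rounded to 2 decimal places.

α = 20.88, β = 37.12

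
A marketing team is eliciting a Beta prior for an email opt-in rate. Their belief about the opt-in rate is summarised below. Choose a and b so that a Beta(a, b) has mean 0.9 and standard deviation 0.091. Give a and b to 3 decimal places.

a = 8.881, b = 0.987

Variance = 0.091² = 0.008281. The moment-matching identity a+b = μ(1−μ)/Var − 1 gives
a+b = 0.09/0.008281 − 1 = 9.8683, so a = μ·9.8683 = 8.881 and b = (1−μ)·9.8683 = 0.987.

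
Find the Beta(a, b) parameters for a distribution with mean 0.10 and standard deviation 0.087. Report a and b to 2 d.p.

a = 1.09, b = 9.80

First σ² = 0.007569. Setting a = μn, b = (1−μ)n with n = a+b,
μ(1−μ)/(n+1) = 0.007569 ⇒ n+1 = 0.0900/0.007569 = 11.8906 ⇒ n = 10.8906.
Hence a = 0.10×10.8906 = 1.09, b = 0.90×10.8906 = 9.80.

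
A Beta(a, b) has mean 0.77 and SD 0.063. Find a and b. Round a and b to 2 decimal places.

a = 33.59, b = 10.03

σ² = 0.063² = 0.003969.
With s = a+b, Var = μ(1−μ)/(s+1), so s+1 = (0.77×0.23)/0.003969 = 44.6208 and s = 43.6208.
a = μs = 33.59, b = (1−μ)s = 10.03.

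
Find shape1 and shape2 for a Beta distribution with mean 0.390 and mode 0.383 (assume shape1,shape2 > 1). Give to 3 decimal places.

shape1 = 13.037, shape2 = 20.391

With s = shape1+shape2: μ = shape1/s and mode = (shape1−1)/(s−2). Eliminating shape1 = μs,
μs − 1 = m(s−2) ⇒ s(μ−m) = 1−2m ⇒ s = 0.234/0.007 = 33.4286.
So shape1 = μs = 13.037, shape2 = (1−μ)s = 20.391.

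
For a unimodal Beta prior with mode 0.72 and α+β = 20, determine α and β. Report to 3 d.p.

For α,β>1 the mode is (α−1)/(α+β−2), so α = mode·(κ−2)+1 = 0.72×18+1 = 13.960.
And β = (1−mode)·(κ−2)+1 = 0.28×18+1 = 6.040.

α = 13.960, β = 6.040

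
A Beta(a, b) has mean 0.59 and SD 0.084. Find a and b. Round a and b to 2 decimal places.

a = 19.64, b = 13.65

First σ² = 0.007056. Setting a = μn, b = (1−μ)n with n = a+b,
μ(1−μ)/(n+1) = 0.007056 ⇒ n+1 = 0.2419/0.007056 = 34.2829 ⇒ n = 33.2829.
Hence a = 0.59×33.2829 = 19.64, b = 0.41×33.2829 = 13.65.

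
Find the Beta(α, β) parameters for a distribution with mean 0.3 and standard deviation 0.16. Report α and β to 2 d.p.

α = 2.16, β = 5.04

First σ² = 0.0256. Setting α = μn, β = (1−μ)n with n = α+β,
μ(1−μ)/(n+1) = 0.0256 ⇒ n+1 = 0.21/0.0256 = 8.2031 ⇒ n = 7.2031.
Hence α = 0.3×7.2031 = 2.16, β = 0.7×7.2031 = 5.04.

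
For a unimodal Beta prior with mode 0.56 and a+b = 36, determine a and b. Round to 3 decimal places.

a = 20.040, b = 15.960

Since the density peak of Beta(a,b) is at (a−1)/(a+b−2),
a = 1 + 0.56(36−2) = 20.040 and b = 36 − 20.040 = 15.960.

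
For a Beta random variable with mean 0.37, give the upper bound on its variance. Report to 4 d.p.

For fixed mean μ the Beta variance is μ(1−μ)/(α+β+1), increasing as α+β decreases.
Its least upper bound (not attained) is μ(1−μ) = 0.37·0.63 = 0.2331.

0.2331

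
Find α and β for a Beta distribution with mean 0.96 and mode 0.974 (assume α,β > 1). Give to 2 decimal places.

α = 65.01, β = 2.71

Let s = α+β. Mean gives α = μs = 0.96s; mode gives (α−1)/(s−2) = 0.974.
Substituting: 0.96s − 1 = 0.974(s−2) = 0.974s − 1.948, so -0.014s = -0.948 and s = 67.7143.
Then α = 0.96×67.7143 = 65.01 and β = s−α = 2.71.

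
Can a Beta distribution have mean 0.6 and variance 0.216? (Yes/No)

A Beta with mean μ has variance μ(1−μ)/(α+β+1) < μ(1−μ).
Here μ(1−μ) = 0.6×0.4 = 0.24, and 0.216 < 0.24.

Yes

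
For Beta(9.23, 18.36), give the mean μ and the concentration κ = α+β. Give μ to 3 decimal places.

κ = α+β = 9.23+18.36 = 27.59; μ = α/κ = 9.23/27.59 = 0.335.

μ = 0.335, κ = 27.59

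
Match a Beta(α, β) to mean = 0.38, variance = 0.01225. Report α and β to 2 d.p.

α = 6.93, β = 11.30

Let s = α+β. The Beta variance is μ(1−μ)/(s+1).
So s+1 = μ(1−μ)/σ² = (0.38×0.62)/0.01225 = 0.2356/0.01225 = 19.2327, giving s = 18.2327.
Then α = μs = 0.38×18.2327 = 6.93 and β = (1−μ)s = 0.62×18.2327 = 11.30.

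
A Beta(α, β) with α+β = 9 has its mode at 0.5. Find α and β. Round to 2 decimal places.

α = 4.50, β = 4.50

Mode = (α−1)/(κ−2) with κ = α+β, so α−1 = 0.5·7 = 3.50.
α = 4.50; β = κ − α = 4.50.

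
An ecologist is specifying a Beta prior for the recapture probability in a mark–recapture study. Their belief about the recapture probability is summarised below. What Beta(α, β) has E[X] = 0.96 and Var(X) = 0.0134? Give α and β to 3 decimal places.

α = 1.791, β = 0.075

Let s = α+β. The Beta variance is μ(1−μ)/(s+1).
So s+1 = μ(1−μ)/σ² = (0.96×0.04)/0.0134 = 0.0384/0.0134 = 2.8657, giving s = 1.8657.
Then α = μs = 0.96×1.8657 = 1.791 and β = (1−μ)s = 0.04×1.8657 = 0.075.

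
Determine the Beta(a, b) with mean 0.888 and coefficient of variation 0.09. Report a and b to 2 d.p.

Var = (CV·μ)² = (0.09×0.888)² = 0.006387.
a+b = μ(1−μ)/Var − 1 = 0.099456/0.006387 − 1 = 14.5711.
Thus a = 0.888·14.5711 = 12.94 and b = 0.112·14.5711 = 1.63.

a = 12.94, b = 1.63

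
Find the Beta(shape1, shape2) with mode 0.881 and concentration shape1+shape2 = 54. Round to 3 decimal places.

shape1 = 46.812, shape2 = 7.188

Mode = (shape1−1)/(κ−2) with κ = shape1+shape2, so shape1−1 = 0.881·52 = 45.812.
shape1 = 46.812; shape2 = κ − shape1 = 7.188.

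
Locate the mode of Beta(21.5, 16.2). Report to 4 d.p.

The density x^(α−1)(1−x)^(β−1) is maximised at (α−1)/(α+β−2) = 20.5/35.7 = 0.5742.

0.5742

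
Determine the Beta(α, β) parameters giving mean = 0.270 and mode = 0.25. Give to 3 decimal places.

α = 6.750, β = 18.250

With s = α+β: μ = α/s and mode = (α−1)/(s−2). Eliminating α = μs,
μs − 1 = m(s−2) ⇒ s(μ−m) = 1−2m ⇒ s = 0.50/0.020 = 25.0000.
So α = μs = 6.750, β = (1−μ)s = 18.250.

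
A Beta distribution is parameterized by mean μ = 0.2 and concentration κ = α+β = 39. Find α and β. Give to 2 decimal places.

Split κ in proportion μ : (1−μ): α = 0.2·39 = 7.80, β = 39 − 7.80 = 31.20.

α = 7.80, β = 31.20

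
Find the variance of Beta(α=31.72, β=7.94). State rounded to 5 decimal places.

μ = 31.72/39.66 = 0.799798; Var = μ(1−μ)/(α+β+1) = 0.1601210/40.66 = 0.00394.

0.00394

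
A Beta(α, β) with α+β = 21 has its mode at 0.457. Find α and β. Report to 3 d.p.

α = 9.683, β = 11.317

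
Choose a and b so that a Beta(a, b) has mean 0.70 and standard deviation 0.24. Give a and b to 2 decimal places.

First σ² = 0.0576. Setting a = μn, b = (1−μ)n with n = a+b,
μ(1−μ)/(n+1) = 0.0576 ⇒ n+1 = 0.2100/0.0576 = 3.6458 ⇒ n = 2.6458.
Hence a = 0.70×2.6458 = 1.85, b = 0.30×2.6458 = 0.79.

a = 1.85, b = 0.79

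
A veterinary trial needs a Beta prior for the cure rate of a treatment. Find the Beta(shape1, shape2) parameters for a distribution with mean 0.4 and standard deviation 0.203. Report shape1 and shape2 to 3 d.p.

Variance = 0.203² = 0.041209. The moment-matching identity shape1+shape2 = μ(1−μ)/Var − 1 gives
shape1+shape2 = 0.24/0.041209 − 1 = 4.8240, so shape1 = μ·4.8240 = 1.930 and shape2 = (1−μ)·4.8240 = 2.894.

shape1 = 1.930, shape2 = 2.894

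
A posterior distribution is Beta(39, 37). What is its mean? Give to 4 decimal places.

E[X] = α/(α+β) = 39/76 = 0.5132.

0.5132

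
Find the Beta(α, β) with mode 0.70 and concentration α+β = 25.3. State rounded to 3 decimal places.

α = 17.310, β = 7.990

Since the density peak of Beta(α,β) is at (α−1)/(α+β−2),
α = 1 + 0.70(25.3−2) = 17.310 and β = 25.3 − 17.310 = 7.990.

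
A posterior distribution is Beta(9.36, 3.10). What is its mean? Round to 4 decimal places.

The Beta mean is α/(α+β) = 9.36/(9.36+3.10) = 0.7512.

0.7512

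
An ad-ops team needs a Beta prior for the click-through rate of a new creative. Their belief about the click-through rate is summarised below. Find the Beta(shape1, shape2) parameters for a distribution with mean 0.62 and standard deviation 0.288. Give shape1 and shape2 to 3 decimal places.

shape1 = 1.141, shape2 = 0.699

Variance = 0.288² = 0.082944. The moment-matching identity shape1+shape2 = μ(1−μ)/Var − 1 gives
shape1+shape2 = 0.2356/0.082944 − 1 = 1.8405, so shape1 = μ·1.8405 = 1.141 and shape2 = (1−μ)·1.8405 = 0.699.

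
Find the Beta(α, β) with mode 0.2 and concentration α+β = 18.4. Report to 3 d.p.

α = 4.280, β = 14.120

Since the density peak of Beta(α,β) is at (α−1)/(α+β−2),
α = 1 + 0.2(18.4−2) = 4.280 and β = 18.4 − 4.280 = 14.120.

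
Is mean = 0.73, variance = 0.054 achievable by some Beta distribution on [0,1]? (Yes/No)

Yes

For any Beta, Var(X) < E[X]·(1−E[X]).
Here μ(1−μ) = 0.73×0.27 = 0.1971, and 0.054 < 0.1971.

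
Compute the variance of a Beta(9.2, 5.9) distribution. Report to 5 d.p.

0.01479

α+β = 15.1 and αβ = 54.28, so Var = αβ/[(α+β)²(α+β+1)] = 54.28/3670.961 = 0.01479.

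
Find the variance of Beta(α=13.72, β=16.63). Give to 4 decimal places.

Var = αβ/[(α+β)²(α+β+1)] = (13.72×16.63)/(30.35²×31.35) = 228.1636/28877.190375 = 0.0079.

0.0079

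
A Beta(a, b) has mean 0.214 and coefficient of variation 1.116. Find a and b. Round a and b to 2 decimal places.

Var = (CV·μ)² = (1.116×0.214)² = 0.057037.
a+b = μ(1−μ)/Var − 1 = 0.168204/0.057037 − 1 = 1.9490.
Thus a = 0.214·1.9490 = 0.42 and b = 0.786·1.9490 = 1.53.

a = 0.42, b = 1.53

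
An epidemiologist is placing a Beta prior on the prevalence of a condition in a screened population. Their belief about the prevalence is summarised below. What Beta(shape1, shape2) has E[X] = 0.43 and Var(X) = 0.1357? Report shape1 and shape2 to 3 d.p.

shape1 = 0.347, shape2 = 0.460

By moment matching, shape1+shape2 = μ(1−μ)/σ² − 1 = (0.43·0.57)/0.1357 − 1 = 1.8062 − 1 = 0.8062.
Since shape1/(shape1+shape2) = μ, shape1 = 0.43·0.8062 = 0.347 and shape2 = 0.57·0.8062 = 0.460.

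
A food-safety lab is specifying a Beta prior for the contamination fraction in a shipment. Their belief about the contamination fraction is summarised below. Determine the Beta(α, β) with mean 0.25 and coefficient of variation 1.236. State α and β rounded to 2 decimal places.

Var = (CV·μ)² = (1.236×0.25)² = 0.095481.
α+β = μ(1−μ)/Var − 1 = 0.1875/0.095481 − 1 = 0.9637.
Thus α = 0.25·0.9637 = 0.24 and β = 0.75·0.9637 = 0.72.

α = 0.24, β = 0.72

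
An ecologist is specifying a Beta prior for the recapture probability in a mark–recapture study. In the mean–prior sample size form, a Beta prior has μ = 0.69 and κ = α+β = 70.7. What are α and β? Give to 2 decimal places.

α = 48.78, β = 21.92

Split κ in proportion μ : (1−μ): α = 0.69·70.7 = 48.78, β = 70.7 − 48.78 = 21.92.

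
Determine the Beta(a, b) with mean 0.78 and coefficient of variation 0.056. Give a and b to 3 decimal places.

σ = CV·μ = 0.056×0.78 = 0.04368, so σ² = 0.001908.
s+1 = μ(1−μ)/σ² = 0.1716/0.001908 = 89.9398, so s = a+b = 88.9398.
a = μs = 69.373, b = (1−μ)s = 19.567.

a = 69.373, b = 19.567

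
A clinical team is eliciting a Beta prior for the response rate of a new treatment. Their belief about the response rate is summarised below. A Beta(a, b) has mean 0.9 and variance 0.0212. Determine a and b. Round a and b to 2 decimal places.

a = 2.92, b = 0.32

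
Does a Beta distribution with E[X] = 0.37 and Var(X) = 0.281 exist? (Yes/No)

No

The Beta variance bound is σ² < μ(1−μ).
Here μ(1−μ) = 0.37×0.63 = 0.2331, and 0.281 ≥ 0.2331.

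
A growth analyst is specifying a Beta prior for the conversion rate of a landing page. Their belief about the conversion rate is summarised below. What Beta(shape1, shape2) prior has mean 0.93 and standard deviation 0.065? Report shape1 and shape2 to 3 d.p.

shape1 = 13.400, shape2 = 1.009

First σ² = 0.004225. Setting shape1 = μn, shape2 = (1−μ)n with n = shape1+shape2,
μ(1−μ)/(n+1) = 0.004225 ⇒ n+1 = 0.0651/0.004225 = 15.4083 ⇒ n = 14.4083.
Hence shape1 = 0.93×14.4083 = 13.400, shape2 = 0.07×14.4083 = 1.009.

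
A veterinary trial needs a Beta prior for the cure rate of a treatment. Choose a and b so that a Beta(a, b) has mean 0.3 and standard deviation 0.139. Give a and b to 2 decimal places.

a = 2.96, b = 6.91

σ² = 0.139² = 0.019321.
With s = a+b, Var = μ(1−μ)/(s+1), so s+1 = (0.3×0.7)/0.019321 = 10.8690 and s = 9.8690.
a = μs = 2.96, b = (1−μ)s = 6.91.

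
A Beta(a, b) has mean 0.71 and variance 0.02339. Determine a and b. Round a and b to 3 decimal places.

a = 5.540, b = 2.263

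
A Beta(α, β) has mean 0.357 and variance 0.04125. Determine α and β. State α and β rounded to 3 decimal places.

α = 1.630, β = 2.935

Write ν = α+β; then α = μν and Var = μ(1−μ)/(ν+1).
ν = μ(1−μ)/Var − 1 = 0.229551/0.04125 − 1 = 4.5649.
α = 0.357·4.5649 = 1.630, β = 0.643·4.5649 = 2.935.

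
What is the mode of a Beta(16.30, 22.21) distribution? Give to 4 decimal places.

0.4191

With α,β > 1, mode = (α−1)/(α+β−2) = 15.30/36.51 = 0.4191.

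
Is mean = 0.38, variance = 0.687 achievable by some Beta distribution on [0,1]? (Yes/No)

A Beta with mean μ has variance μ(1−μ)/(α+β+1) < μ(1−μ).
Here μ(1−μ) = 0.38×0.62 = 0.2356, and 0.687 ≥ 0.2356.

No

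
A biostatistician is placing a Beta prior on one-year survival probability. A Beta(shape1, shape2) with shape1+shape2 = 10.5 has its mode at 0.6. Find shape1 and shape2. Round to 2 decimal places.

Mode = (shape1−1)/(κ−2) with κ = shape1+shape2, so shape1−1 = 0.6·8.5 = 5.10.
shape1 = 6.10; shape2 = κ − shape1 = 4.40.

shape1 = 6.10, shape2 = 4.40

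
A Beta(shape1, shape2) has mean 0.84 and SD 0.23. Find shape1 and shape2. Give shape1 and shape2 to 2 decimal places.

σ² = 0.23² = 0.0529.
With s = shape1+shape2, Var = μ(1−μ)/(s+1), so s+1 = (0.84×0.16)/0.0529 = 2.5406 and s = 1.5406.
shape1 = μs = 1.29, shape2 = (1−μ)s = 0.25.

shape1 = 1.29, shape2 = 0.25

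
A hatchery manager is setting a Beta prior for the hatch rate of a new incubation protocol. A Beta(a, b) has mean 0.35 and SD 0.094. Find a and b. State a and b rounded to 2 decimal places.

a = 8.66, b = 16.09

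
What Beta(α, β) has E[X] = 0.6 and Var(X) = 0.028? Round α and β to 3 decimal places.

α = 4.543, β = 3.029

Let s = α+β. The Beta variance is μ(1−μ)/(s+1).
So s+1 = μ(1−μ)/σ² = (0.6×0.4)/0.028 = 0.24/0.028 = 8.5714, giving s = 7.5714.
Then α = μs = 0.6×7.5714 = 4.543 and β = (1−μ)s = 0.4×7.5714 = 3.029.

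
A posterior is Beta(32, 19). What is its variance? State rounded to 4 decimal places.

μ = 32/51 = 0.627451; Var = μ(1−μ)/(α+β+1) = 0.2337562/52 = 0.0045.

0.0045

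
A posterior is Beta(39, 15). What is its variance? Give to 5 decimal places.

μ = 39/54 = 0.722222; Var = μ(1−μ)/(α+β+1) = 0.2006173/55 = 0.00365.

0.00365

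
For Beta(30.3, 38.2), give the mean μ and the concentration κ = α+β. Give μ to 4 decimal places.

μ = 0.4423, κ = 68.5

κ = α+β = 30.3+38.2 = 68.5; μ = α/κ = 30.3/68.5 = 0.4423.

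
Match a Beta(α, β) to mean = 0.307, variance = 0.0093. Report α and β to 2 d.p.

By moment matching, α+β = μ(1−μ)/σ² − 1 = (0.307·0.693)/0.0093 − 1 = 22.8765 − 1 = 21.8765.
Since α/(α+β) = μ, α = 0.307·21.8765 = 6.72 and β = 0.693·21.8765 = 15.16.

α = 6.72, β = 15.16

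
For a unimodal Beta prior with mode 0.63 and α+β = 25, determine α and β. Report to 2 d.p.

α = 15.49, β = 9.51

Since the density peak of Beta(α,β) is at (α−1)/(α+β−2),
α = 1 + 0.63(25−2) = 15.49 and β = 25 − 15.49 = 9.51.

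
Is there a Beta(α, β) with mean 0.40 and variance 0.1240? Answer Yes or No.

Yes

A Beta with mean μ has variance μ(1−μ)/(α+β+1) < μ(1−μ).
Here μ(1−μ) = 0.40×0.60 = 0.2400, and 0.1240 < 0.2400.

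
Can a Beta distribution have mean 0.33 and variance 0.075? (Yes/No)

Yes

The Beta variance bound is σ² < μ(1−μ).
Here μ(1−μ) = 0.33×0.67 = 0.2211, and 0.075 < 0.2211.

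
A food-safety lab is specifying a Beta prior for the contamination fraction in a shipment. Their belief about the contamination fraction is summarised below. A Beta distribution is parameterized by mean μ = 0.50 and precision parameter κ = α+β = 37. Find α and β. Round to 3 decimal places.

α = 18.500, β = 18.500

Split κ in proportion μ : (1−μ): α = 0.50·37 = 18.500, β = 37 − 18.500 = 18.500.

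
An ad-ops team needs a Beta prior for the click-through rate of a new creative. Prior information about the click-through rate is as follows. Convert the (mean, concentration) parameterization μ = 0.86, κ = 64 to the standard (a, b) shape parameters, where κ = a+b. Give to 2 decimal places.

a = μκ = 0.86×64 = 55.04 and b = (1−μ)κ = 0.14×64 = 8.96.

a = 55.04, b = 8.96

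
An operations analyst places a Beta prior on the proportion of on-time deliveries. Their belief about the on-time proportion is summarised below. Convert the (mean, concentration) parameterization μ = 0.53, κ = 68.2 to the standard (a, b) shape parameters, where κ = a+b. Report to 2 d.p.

a = 36.15, b = 32.05

a = μκ = 0.53×68.2 = 36.15 and b = (1−μ)κ = 0.47×68.2 = 32.05.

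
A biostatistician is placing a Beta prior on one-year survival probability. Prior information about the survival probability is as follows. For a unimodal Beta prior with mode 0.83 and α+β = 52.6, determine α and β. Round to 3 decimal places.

For α,β>1 the mode is (α−1)/(α+β−2), so α = mode·(κ−2)+1 = 0.83×50.6+1 = 42.998.
And β = (1−mode)·(κ−2)+1 = 0.17×50.6+1 = 9.602.

α = 42.998, β = 9.602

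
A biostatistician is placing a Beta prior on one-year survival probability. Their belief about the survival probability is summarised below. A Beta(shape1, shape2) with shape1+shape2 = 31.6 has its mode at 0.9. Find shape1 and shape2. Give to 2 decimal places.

shape1 = 27.64, shape2 = 3.96

Since the density peak of Beta(shape1,shape2) is at (shape1−1)/(shape1+shape2−2),
shape1 = 1 + 0.9(31.6−2) = 27.64 and shape2 = 31.6 − 27.64 = 3.96.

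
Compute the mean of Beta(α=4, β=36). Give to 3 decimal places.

E[X] = α/(α+β) = 4/40 = 0.100.

0.100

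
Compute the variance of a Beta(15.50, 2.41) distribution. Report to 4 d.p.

Var = αβ/[(α+β)²(α+β+1)] = (15.50×2.41)/(17.91²×18.91) = 37.3550/6065.724771 = 0.0062.

0.0062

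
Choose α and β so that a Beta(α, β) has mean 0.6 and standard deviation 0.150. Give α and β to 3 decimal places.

First σ² = 0.022500. Setting α = μn, β = (1−μ)n with n = α+β,
μ(1−μ)/(n+1) = 0.022500 ⇒ n+1 = 0.24/0.022500 = 10.6667 ⇒ n = 9.6667.
Hence α = 0.6×9.6667 = 5.800, β = 0.4×9.6667 = 3.867.

α = 5.800, β = 3.867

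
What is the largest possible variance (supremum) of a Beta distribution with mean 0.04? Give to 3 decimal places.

0.038

Var = μ(1−μ)/(α+β+1), which approaches μ(1−μ) as α+β → 0.
So the supremum is μ(1−μ) = 0.04×0.96 = 0.038.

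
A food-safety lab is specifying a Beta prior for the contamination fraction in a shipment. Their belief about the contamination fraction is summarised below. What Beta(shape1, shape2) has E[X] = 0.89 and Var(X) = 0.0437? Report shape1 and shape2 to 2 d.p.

shape1 = 1.10, shape2 = 0.14

Write ν = shape1+shape2; then shape1 = μν and Var = μ(1−μ)/(ν+1).
ν = μ(1−μ)/Var − 1 = 0.0979/0.0437 − 1 = 1.2403.
shape1 = 0.89·1.2403 = 1.10, shape2 = 0.11·1.2403 = 0.14.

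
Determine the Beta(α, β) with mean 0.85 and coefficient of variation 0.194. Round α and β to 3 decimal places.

α = 3.136, β = 0.553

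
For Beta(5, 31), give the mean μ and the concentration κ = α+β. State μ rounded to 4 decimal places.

μ = 0.1389, κ = 36

κ = α+β = 5+31 = 36; μ = α/κ = 5/36 = 0.1389.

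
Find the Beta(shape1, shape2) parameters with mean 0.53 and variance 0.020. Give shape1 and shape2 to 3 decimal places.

shape1 = 6.071, shape2 = 5.384

Let s = shape1+shape2. The Beta variance is μ(1−μ)/(s+1).
So s+1 = μ(1−μ)/σ² = (0.53×0.47)/0.020 = 0.2491/0.020 = 12.4550, giving s = 11.4550.
Then shape1 = μs = 0.53×11.4550 = 6.071 and shape2 = (1−μ)s = 0.47×11.4550 = 5.384.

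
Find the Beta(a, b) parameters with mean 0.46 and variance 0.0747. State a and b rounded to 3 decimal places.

a = 1.070, b = 1.256

Write ν = a+b; then a = μν and Var = μ(1−μ)/(ν+1).
ν = μ(1−μ)/Var − 1 = 0.2484/0.0747 − 1 = 2.3253.
a = 0.46·2.3253 = 1.070, b = 0.54·2.3253 = 1.256.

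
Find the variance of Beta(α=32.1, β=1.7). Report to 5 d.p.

0.00137

α+β = 33.8 and αβ = 54.57, so Var = αβ/[(α+β)²(α+β+1)] = 54.57/39756.912 = 0.00137.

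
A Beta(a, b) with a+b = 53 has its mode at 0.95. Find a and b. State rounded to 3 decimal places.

Mode = (a−1)/(κ−2) with κ = a+b, so a−1 = 0.95·51 = 48.450.
a = 49.450; b = κ − a = 3.550.

a = 49.450, b = 3.550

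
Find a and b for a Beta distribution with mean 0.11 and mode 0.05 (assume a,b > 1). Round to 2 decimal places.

Let s = a+b. Mean gives a = μs = 0.11s; mode gives (a−1)/(s−2) = 0.05.
Substituting: 0.11s − 1 = 0.05(s−2) = 0.05s − 0.10, so 0.06s = 0.90 and s = 15.0000.
Then a = 0.11×15.0000 = 1.65 and b = s−a = 13.35.

a = 1.65, b = 13.35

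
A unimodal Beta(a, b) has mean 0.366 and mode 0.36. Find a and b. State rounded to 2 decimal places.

Let s = a+b. Mean gives a = μs = 0.366s; mode gives (a−1)/(s−2) = 0.36.
Substituting: 0.366s − 1 = 0.36(s−2) = 0.36s − 0.72, so 0.006s = 0.28 and s = 46.6667.
Then a = 0.366×46.6667 = 17.08 and b = s−a = 29.59.

a = 17.08, b = 29.59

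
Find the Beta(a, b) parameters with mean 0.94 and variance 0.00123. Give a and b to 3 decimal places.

Write ν = a+b; then a = μν and Var = μ(1−μ)/(ν+1).
ν = μ(1−μ)/Var − 1 = 0.0564/0.00123 − 1 = 44.8537.
a = 0.94·44.8537 = 42.162, b = 0.06·44.8537 = 2.691.

a = 42.162, b = 2.691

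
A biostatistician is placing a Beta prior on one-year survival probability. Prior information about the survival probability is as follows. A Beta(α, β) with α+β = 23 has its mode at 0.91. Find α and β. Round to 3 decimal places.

α = 20.110, β = 2.890

For α,β>1 the mode is (α−1)/(α+β−2), so α = mode·(κ−2)+1 = 0.91×21+1 = 20.110.
And β = (1−mode)·(κ−2)+1 = 0.09×21+1 = 2.890.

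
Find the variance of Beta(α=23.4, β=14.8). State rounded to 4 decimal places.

0.0061

μ = 23.4/38.2 = 0.612565; Var = μ(1−μ)/(α+β+1) = 0.2373290/39.2 = 0.0061.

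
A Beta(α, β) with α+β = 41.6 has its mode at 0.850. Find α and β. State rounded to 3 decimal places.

For α,β>1 the mode is (α−1)/(α+β−2), so α = mode·(κ−2)+1 = 0.850×39.6+1 = 34.660.
And β = (1−mode)·(κ−2)+1 = 0.150×39.6+1 = 6.940.

α = 34.660, β = 6.940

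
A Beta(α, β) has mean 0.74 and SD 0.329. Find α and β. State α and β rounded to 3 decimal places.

α = 0.575, β = 0.202

σ² = 0.329² = 0.108241.
With s = α+β, Var = μ(1−μ)/(s+1), so s+1 = (0.74×0.26)/0.108241 = 1.7775 and s = 0.7775.
α = μs = 0.575, β = (1−μ)s = 0.202.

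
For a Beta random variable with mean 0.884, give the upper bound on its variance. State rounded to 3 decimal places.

Var = μ(1−μ)/(α+β+1), which approaches μ(1−μ) as α+β → 0.
So the supremum is μ(1−μ) = 0.884×0.116 = 0.103.

0.103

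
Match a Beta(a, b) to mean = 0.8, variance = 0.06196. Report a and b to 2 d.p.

Let s = a+b. The Beta variance is μ(1−μ)/(s+1).
So s+1 = μ(1−μ)/σ² = (0.8×0.2)/0.06196 = 0.16/0.06196 = 2.5823, giving s = 1.5823.
Then a = μs = 0.8×1.5823 = 1.27 and b = (1−μ)s = 0.2×1.5823 = 0.32.

a = 1.27, b = 0.32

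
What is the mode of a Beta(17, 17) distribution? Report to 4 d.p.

With α,β > 1, mode = (α−1)/(α+β−2) = 16/32 = 0.5000.

0.5000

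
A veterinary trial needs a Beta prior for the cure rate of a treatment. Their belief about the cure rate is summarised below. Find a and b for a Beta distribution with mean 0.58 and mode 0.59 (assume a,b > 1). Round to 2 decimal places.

a = 10.44, b = 7.56

Let s = a+b. Mean gives a = μs = 0.58s; mode gives (a−1)/(s−2) = 0.59.
Substituting: 0.58s − 1 = 0.59(s−2) = 0.59s − 1.18, so -0.01s = -0.18 and s = 18.0000.
Then a = 0.58×18.0000 = 10.44 and b = s−a = 7.56.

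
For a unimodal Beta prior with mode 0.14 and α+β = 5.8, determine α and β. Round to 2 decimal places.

For α,β>1 the mode is (α−1)/(α+β−2), so α = mode·(κ−2)+1 = 0.14×3.8+1 = 1.53.
And β = (1−mode)·(κ−2)+1 = 0.86×3.8+1 = 4.27.

α = 1.53, β = 4.27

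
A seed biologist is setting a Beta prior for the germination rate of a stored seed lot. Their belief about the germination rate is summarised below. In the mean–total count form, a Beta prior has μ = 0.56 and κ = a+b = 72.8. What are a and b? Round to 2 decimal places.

Split κ in proportion μ : (1−μ): a = 0.56·72.8 = 40.77, b = 72.8 − 40.77 = 32.03.

a = 40.77, b = 32.03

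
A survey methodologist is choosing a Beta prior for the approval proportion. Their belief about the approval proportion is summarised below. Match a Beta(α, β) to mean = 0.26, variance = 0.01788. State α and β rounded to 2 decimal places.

α = 2.54, β = 7.22

Write ν = α+β; then α = μν and Var = μ(1−μ)/(ν+1).
ν = μ(1−μ)/Var − 1 = 0.1924/0.01788 − 1 = 9.7606.
α = 0.26·9.7606 = 2.54, β = 0.74·9.7606 = 7.22.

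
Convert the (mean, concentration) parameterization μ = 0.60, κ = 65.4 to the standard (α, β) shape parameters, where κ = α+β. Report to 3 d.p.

α = 39.240, β = 26.160

α = μκ = 0.60×65.4 = 39.240 and β = (1−μ)κ = 0.40×65.4 = 26.160.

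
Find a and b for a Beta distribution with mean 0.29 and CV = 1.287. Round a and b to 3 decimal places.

a = 0.139, b = 0.339

Var = (CV·μ)² = (1.287×0.29)² = 0.139301.
a+b = μ(1−μ)/Var − 1 = 0.2059/0.139301 − 1 = 0.4781.
Thus a = 0.29·0.4781 = 0.139 and b = 0.71·0.4781 = 0.339.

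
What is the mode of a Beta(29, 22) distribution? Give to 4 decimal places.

0.5714

The density x^(α−1)(1−x)^(β−1) is maximised at (α−1)/(α+β−2) = 28/49 = 0.5714.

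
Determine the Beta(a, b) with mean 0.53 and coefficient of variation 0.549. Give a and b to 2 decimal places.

Var = (CV·μ)² = (0.549×0.53)² = 0.084664.
a+b = μ(1−μ)/Var − 1 = 0.2491/0.084664 − 1 = 1.9422.
Thus a = 0.53·1.9422 = 1.03 and b = 0.47·1.9422 = 0.91.

a = 1.03, b = 0.91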